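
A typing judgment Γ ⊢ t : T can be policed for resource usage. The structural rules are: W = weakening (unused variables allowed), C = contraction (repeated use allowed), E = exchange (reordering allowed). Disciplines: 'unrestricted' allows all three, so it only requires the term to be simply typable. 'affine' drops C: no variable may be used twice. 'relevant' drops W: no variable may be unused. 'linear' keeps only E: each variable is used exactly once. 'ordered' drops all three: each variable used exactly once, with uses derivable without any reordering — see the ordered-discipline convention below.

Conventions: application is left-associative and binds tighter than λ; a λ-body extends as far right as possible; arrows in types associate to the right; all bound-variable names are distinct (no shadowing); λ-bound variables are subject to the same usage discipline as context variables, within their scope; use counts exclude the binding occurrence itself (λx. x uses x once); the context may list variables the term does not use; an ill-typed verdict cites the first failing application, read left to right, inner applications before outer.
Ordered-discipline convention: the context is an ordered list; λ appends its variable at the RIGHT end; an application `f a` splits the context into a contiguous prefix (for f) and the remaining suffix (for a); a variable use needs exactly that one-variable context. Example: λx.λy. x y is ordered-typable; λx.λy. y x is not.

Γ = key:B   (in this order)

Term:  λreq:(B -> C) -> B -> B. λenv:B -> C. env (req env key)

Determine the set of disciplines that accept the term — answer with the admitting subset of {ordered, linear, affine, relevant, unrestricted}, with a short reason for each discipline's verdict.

admitted by: relevant, unrestricted
variable uses: key: 1×; req (λ-bound): 1×; env (λ-bound): 2×
use order (left to right): env, req, env, key
typing: the term checks, with type ((B -> C) -> B -> B) -> (B -> C) -> C
ordered ✗ (needs contraction — env ×2)
linear ✗ (needs contraction — env ×2)
affine ✗ (needs contraction — env ×2)
relevant ✓ (none of key, req, env goes unused)
unrestricted ✓ (simply typable at ((B -> C) -> B -> B) -> (B -> C) -> C; W, C, E all held)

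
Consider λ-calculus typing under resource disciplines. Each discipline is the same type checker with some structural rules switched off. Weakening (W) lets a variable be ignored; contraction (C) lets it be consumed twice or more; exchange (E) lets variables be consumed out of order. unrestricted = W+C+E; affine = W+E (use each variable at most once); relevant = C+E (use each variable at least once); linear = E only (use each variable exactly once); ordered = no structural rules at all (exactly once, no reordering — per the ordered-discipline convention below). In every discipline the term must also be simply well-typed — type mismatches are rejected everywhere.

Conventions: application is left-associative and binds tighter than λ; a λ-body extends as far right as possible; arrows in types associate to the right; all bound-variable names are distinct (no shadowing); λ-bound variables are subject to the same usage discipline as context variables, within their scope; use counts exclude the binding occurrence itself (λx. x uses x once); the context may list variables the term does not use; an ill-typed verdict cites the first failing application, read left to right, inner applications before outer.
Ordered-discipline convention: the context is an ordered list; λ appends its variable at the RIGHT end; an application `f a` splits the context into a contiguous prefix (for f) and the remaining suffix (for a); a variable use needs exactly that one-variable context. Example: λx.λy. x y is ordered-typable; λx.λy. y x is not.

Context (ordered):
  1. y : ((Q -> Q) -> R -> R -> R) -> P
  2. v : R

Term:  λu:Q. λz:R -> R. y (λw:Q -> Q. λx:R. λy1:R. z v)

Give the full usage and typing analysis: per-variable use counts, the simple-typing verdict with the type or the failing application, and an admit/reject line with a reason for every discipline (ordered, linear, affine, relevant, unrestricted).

variable uses: y: 1×, v: 1×, u [bound]: 0×, z [bound]: 1×, w [bound]: 0×, x [bound]: 0×, y1 [bound]: 0×
left-to-right use order: y, z, v
typing: well-typed at Q -> (R -> R) -> P
ordered: ✗, needs weakening: u, w, x, y1 unused
linear: ✗, needs weakening: u, w, x, y1 unused
affine: ✓, y, v, u, z, w, x, y1: no repeats, contraction unneeded
relevant: ✗, needs weakening: u, w, x, y1 unused
unrestricted: ✓, typability at Q -> (R -> R) -> P is all that's needed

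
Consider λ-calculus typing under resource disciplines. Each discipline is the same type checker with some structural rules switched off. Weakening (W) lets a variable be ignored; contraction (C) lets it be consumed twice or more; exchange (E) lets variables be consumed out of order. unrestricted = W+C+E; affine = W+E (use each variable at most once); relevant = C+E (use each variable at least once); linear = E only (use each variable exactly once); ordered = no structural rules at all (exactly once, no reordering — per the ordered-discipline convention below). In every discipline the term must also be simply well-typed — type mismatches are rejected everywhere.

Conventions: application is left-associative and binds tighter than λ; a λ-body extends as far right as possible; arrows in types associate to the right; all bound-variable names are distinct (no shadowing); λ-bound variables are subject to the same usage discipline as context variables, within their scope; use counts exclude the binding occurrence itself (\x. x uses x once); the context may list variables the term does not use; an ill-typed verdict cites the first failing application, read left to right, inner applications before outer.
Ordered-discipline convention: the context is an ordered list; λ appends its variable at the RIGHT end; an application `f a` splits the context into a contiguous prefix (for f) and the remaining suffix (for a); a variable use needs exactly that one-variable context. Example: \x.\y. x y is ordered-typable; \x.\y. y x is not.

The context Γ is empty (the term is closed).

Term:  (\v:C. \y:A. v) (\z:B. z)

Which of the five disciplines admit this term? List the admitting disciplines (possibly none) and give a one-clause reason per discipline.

admitted by: none
use counts: v (bound) ×1; y (bound) ×0; z (bound) ×1
left-to-right use order: v, z
typing: ill-typed: argument of type B → B where C is required
ordered: ✗ — the type mismatch rejects it
linear: ✗ — not simply typable
affine: ✗ — fails simple typing
relevant: ✗ — a type mismatch blocks all five
unrestricted: ✗ — the type mismatch rejects it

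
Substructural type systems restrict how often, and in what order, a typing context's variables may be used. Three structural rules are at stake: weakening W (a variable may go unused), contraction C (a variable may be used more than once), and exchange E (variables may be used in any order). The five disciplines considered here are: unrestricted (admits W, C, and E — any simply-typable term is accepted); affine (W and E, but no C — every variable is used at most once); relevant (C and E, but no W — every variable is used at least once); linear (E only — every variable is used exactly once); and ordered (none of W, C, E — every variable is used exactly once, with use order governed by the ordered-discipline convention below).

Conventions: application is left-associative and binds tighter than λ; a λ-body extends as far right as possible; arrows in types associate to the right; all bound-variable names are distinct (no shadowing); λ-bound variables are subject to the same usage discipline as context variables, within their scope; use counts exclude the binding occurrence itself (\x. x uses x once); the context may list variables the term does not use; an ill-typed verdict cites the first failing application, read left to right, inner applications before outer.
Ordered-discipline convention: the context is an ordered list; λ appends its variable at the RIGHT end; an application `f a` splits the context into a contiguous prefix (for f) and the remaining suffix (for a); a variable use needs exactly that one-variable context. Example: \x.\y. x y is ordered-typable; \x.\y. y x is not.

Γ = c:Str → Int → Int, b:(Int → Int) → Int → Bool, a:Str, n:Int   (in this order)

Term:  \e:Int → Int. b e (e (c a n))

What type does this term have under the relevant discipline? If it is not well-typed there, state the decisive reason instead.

term : (Int → Int) → Bool
variable uses: c=1, b=1, a=1, n=1, e (bound)=2
order of uses: b, e, e, c, a, n
typing: ✓ — (Int → Int) → Bool
per-discipline verdicts: ordered ✗, linear ✗, affine ✗, relevant ✓, unrestricted ✓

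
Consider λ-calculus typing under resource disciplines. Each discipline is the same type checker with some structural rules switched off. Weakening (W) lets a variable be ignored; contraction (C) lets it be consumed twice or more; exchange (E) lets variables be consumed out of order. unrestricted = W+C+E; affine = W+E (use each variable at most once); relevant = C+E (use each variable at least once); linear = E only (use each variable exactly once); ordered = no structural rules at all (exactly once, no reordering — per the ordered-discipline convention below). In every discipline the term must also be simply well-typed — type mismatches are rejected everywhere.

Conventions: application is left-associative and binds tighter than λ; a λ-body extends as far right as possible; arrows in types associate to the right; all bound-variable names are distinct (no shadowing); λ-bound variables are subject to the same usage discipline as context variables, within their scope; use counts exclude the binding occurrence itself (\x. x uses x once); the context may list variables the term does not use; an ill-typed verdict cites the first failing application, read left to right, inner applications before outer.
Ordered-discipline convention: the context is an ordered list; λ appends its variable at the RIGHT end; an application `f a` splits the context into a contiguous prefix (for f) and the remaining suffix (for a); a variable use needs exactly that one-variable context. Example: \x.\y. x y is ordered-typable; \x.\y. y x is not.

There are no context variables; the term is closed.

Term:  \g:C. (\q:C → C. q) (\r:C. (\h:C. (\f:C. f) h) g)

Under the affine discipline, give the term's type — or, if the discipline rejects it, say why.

term : C → C → C
variable uses: g [bound] ×1, q [bound] ×1, r [bound] ×0, h [bound] ×1, f [bound] ×1
left-to-right use order: q, f, h, g
typing: well-typed at C → C → C
summary: ordered ✗; linear ✗; affine ✓; relevant ✗; unrestricted ✓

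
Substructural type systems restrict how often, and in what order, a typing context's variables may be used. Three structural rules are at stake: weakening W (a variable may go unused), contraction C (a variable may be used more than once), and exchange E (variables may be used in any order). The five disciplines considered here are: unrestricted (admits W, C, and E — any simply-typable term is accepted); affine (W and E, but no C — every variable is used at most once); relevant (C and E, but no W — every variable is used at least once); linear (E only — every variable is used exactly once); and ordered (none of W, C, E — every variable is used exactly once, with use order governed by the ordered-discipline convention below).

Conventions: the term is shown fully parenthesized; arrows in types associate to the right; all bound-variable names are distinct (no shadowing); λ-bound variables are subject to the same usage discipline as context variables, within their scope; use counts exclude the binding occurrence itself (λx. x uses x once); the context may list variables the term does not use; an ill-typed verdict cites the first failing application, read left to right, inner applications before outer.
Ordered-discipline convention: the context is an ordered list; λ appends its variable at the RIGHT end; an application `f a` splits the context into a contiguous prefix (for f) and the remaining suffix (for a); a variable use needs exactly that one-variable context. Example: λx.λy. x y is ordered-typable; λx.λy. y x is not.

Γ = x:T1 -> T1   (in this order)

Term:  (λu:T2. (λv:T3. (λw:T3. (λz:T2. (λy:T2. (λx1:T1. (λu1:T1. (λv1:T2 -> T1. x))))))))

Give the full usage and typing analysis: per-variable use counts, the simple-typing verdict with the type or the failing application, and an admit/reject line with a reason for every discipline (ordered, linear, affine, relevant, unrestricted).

usage: x=1; u (bound)=0; v (bound)=0; w (bound)=0; z (bound)=0; y (bound)=0; x1 (bound)=0; u1 (bound)=0; v1 (bound)=0
use order (left to right): x
typing: the term checks, with type T2 -> T3 -> T3 -> T2 -> T2 -> T1 -> T1 -> (T2 -> T1) -> T1 -> T1
ordered: ✗ — u, v, w, z, y, x1, u1, v1 left unused
linear: ✗ — u, v, w, z, y, x1, u1, v1 left unused
affine: ✓ — none of x, u, v, w, z, y, x1, u1, v1 used more than once
relevant: ✗ — u, v, w, z, y, x1, u1, v1 left unused
unrestricted: ✓ — type-checks (T2 -> T3 -> T3 -> T2 -> T2 -> T1 -> T1 -> (T2 -> T1) -> T1 -> T1) and nothing is barred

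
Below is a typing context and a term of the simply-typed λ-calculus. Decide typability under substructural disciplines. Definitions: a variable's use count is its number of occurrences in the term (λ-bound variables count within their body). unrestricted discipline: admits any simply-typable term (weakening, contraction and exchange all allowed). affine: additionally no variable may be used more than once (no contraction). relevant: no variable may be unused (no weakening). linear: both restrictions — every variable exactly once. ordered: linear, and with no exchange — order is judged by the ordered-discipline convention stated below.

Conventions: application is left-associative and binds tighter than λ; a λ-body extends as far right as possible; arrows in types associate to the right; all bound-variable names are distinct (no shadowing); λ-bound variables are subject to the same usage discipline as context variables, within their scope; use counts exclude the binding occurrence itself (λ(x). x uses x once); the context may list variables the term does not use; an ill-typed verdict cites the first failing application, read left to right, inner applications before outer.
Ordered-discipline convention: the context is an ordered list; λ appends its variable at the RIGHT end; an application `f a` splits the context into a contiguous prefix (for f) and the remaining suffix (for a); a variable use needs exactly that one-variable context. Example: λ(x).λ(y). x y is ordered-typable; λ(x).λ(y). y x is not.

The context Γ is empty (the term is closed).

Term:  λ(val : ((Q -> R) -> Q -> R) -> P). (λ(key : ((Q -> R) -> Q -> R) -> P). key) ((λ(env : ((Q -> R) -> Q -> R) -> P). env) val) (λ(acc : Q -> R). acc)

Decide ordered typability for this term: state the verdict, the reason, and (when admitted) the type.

yes — single-use (val, key, env, acc), ordered derivation ok; term : (((Q -> R) -> Q -> R) -> P) -> P
counts: val [bound]: 1; key [bound]: 1; env [bound]: 1; acc [bound]: 1
use order (left to right): key, env, val, acc
typing: the term checks, with type (((Q -> R) -> Q -> R) -> P) -> P
summary: ordered ✓ · linear ✓ · affine ✓ · relevant ✓ · unrestricted ✓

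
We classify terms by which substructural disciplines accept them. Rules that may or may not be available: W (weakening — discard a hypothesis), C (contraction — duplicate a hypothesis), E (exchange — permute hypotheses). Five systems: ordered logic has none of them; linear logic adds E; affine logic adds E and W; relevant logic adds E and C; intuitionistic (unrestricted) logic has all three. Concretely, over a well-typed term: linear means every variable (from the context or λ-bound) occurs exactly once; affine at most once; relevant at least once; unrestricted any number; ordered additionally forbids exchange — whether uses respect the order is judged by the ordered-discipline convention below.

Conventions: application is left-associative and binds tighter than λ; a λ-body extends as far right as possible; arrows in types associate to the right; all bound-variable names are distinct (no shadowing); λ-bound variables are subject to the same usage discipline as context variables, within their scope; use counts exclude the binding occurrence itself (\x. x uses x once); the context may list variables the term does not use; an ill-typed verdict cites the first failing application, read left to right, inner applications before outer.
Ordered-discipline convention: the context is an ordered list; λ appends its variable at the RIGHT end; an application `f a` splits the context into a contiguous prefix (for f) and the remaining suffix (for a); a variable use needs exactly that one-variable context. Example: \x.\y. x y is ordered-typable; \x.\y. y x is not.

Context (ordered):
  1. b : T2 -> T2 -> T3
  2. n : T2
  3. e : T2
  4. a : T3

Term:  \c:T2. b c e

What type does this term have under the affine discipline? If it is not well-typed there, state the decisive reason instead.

term : T2 -> T3
usage: b ×1, n ×0, e ×1, a ×0, c (bound) ×1
left-to-right use order: b, c, e
typing: well-typed — term : T2 -> T3
summary: ordered ✗ | linear ✗ | affine ✓ | relevant ✗ | unrestricted ✓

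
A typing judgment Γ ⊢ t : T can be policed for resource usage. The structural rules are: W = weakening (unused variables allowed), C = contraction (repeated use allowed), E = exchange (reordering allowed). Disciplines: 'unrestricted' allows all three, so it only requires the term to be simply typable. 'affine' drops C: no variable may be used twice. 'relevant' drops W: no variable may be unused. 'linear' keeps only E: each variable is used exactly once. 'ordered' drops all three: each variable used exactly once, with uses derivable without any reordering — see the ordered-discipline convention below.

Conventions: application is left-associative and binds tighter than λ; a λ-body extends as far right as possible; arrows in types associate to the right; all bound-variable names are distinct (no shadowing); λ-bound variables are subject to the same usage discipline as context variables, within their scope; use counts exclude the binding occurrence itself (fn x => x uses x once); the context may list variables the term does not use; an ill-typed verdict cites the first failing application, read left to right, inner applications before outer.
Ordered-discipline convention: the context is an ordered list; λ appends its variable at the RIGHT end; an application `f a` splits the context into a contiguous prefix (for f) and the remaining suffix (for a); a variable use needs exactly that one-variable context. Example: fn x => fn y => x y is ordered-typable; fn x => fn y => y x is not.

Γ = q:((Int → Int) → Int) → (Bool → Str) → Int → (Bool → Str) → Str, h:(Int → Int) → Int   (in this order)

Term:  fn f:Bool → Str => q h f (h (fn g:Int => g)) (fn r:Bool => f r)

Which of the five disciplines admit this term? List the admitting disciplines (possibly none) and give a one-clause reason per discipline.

admitted by: relevant, unrestricted
use counts: q=1, h=2, f [bound]=2, g [bound]=1, r [bound]=1
use order (left to right): q, h, f, h, g, f, r
typing: well-typed — term : (Bool → Str) → Str
ordered: ✗, repeated use of h ×2, f ×2
linear: ✗, repeated use of h ×2, f ×2
affine: ✗, repeated use of h ×2, f ×2
relevant: ✓, at least one use each (q, h, f, g, r)
unrestricted: ✓, simply typable at (Bool → Str) → Str; W, C, E all held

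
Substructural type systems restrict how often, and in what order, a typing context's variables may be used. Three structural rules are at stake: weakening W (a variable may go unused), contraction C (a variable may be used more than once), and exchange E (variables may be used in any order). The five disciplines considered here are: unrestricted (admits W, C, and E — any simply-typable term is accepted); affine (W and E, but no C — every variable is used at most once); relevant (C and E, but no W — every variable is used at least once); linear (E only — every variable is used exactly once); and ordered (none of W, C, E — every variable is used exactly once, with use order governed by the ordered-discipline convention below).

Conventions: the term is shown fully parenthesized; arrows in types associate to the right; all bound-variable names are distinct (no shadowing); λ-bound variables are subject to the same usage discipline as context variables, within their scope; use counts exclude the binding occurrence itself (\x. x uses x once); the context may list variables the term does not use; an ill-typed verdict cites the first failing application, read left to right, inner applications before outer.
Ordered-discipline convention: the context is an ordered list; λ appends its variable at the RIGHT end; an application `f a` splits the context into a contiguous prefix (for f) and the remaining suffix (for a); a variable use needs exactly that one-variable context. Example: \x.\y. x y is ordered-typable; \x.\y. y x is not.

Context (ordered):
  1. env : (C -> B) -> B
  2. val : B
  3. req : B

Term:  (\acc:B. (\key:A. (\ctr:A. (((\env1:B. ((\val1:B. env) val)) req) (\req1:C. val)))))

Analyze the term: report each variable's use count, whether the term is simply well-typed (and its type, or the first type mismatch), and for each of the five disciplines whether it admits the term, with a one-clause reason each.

counts: env: 1×, val: 2×, req: 1×, acc (bound): 0×, key (bound): 0×, ctr (bound): 0×, env1 (bound): 0×, val1 (bound): 0×, req1 (bound): 0×
order of uses: env, val, req, val
typing: ✓ — B -> A -> A -> B
ordered ✗ (needs contraction — val ×2; needs weakening: acc, key, ctr, env1, val1, req1 unused)
linear ✗ (needs contraction — val ×2; needs weakening: acc, key, ctr, env1, val1, req1 unused)
affine ✗ (needs contraction — val ×2)
relevant ✗ (needs weakening: acc, key, ctr, env1, val1, req1 unused)
unrestricted ✓ (type-checks (B -> A -> A -> B) and nothing is barred)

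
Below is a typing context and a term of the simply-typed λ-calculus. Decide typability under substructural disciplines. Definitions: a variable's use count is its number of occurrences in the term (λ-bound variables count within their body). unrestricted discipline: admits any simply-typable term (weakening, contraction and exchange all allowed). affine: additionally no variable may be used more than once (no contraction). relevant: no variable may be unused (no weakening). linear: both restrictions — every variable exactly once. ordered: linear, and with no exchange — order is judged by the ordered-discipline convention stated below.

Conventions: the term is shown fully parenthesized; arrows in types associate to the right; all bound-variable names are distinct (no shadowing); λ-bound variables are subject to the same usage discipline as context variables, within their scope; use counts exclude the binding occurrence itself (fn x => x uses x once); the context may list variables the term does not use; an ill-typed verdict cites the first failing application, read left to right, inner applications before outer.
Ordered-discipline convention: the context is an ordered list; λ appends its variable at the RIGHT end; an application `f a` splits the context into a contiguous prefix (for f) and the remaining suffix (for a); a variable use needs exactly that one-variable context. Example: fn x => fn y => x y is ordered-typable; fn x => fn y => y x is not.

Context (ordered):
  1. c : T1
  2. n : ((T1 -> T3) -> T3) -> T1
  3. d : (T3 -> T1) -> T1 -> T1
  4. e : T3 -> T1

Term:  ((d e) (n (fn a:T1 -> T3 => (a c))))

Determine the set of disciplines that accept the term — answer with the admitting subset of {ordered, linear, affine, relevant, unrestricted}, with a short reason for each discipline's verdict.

accepted by: linear, affine, relevant, unrestricted
usage: c: 1, n: 1, d: 1, e: 1, a [bound]: 1
use order (left to right): d, e, n, a, c
typing: well-typed at T1
ordered: ✗ — no ordered split (uses run d, e, n, a, c)
linear: ✓ — each of c, n, d, e, a used exactly once
affine: ✓ — c, n, d, e, a: no repeats, contraction unneeded
relevant: ✓ — none of c, n, d, e, a goes unused
unrestricted: ✓ — type-checks (T1) and nothing is barred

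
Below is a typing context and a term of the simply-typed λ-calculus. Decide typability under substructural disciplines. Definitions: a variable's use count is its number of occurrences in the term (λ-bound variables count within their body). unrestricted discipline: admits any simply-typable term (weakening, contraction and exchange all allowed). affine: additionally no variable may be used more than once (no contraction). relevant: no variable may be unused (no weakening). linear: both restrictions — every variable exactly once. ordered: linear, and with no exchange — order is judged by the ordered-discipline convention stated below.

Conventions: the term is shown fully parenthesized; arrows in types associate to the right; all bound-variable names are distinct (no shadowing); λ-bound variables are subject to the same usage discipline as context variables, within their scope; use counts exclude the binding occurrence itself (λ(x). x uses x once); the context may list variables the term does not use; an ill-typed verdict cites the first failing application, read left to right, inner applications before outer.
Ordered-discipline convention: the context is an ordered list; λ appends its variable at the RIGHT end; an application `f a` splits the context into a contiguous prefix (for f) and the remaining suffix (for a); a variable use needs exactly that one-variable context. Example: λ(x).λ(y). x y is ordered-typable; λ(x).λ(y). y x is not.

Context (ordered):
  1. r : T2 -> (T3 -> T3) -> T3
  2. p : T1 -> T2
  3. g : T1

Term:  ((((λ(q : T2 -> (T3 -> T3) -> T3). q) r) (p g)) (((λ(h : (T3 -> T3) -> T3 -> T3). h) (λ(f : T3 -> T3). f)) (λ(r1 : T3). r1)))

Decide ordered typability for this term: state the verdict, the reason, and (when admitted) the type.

yes — r, p, g, q, h, f, r1: once each, no exchange needed; term : T3
use counts: r=1, p=1, g=1, q (bound)=1, h (bound)=1, f (bound)=1, r1 (bound)=1
use order (left to right): q, r, p, g, h, f, r1
typing: well-typed — term : T3
all disciplines: ordered ✓, linear ✓, affine ✓, relevant ✓, unrestricted ✓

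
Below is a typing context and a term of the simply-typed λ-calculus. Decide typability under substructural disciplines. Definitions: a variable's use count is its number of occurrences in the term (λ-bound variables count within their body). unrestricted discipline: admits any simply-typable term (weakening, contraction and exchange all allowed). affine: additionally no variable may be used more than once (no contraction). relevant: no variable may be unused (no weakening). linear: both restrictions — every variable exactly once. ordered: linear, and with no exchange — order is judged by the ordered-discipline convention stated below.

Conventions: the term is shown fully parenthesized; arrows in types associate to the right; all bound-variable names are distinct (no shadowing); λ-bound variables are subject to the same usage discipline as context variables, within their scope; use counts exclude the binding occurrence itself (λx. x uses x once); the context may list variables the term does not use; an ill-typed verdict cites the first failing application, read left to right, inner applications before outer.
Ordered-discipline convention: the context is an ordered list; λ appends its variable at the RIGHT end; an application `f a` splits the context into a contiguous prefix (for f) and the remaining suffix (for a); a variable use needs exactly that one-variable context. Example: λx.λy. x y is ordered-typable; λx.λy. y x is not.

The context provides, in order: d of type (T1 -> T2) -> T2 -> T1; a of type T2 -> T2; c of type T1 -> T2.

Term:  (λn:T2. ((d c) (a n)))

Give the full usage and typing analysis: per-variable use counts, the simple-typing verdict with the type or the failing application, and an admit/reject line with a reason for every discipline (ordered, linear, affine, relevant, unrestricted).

use counts: d=1, a=1, c=1, n [bound]=1
left-to-right use order: d, c, a, n
typing: well-typed — term : T2 -> T1
ordered: ✗ — use order d, c, a, n needs exchange
linear: ✓ — each of d, a, c, n used exactly once
affine: ✓ — at most one use each (d, a, c, n)
relevant: ✓ — none of d, a, c, n goes unused
unrestricted: ✓ — typability at T2 -> T1 is all that's needed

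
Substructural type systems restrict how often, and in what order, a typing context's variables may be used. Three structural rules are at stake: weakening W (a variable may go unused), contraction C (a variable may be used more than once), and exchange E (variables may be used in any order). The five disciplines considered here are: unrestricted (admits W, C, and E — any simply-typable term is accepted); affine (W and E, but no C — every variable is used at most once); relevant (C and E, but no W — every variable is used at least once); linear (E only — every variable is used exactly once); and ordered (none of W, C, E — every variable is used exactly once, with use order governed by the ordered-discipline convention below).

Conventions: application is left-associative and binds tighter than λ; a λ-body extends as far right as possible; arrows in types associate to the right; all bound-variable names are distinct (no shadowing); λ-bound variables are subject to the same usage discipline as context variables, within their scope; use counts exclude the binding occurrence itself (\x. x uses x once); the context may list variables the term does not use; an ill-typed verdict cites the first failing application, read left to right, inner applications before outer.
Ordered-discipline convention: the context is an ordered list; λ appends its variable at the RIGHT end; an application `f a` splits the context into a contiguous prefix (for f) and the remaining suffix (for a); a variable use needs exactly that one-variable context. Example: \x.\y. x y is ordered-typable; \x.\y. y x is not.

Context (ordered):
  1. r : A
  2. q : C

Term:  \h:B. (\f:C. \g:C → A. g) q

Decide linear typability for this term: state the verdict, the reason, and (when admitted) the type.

no — needs weakening: r, h, f unused
counts: r: 0×; q: 1×; h (λ-bound): 0×; f (λ-bound): 0×; g (λ-bound): 1×
order of uses: g, q
typing: ✓ — B → (C → A) → C → A
across the five disciplines: ordered ✗, linear ✗, affine ✓, relevant ✗, unrestricted ✓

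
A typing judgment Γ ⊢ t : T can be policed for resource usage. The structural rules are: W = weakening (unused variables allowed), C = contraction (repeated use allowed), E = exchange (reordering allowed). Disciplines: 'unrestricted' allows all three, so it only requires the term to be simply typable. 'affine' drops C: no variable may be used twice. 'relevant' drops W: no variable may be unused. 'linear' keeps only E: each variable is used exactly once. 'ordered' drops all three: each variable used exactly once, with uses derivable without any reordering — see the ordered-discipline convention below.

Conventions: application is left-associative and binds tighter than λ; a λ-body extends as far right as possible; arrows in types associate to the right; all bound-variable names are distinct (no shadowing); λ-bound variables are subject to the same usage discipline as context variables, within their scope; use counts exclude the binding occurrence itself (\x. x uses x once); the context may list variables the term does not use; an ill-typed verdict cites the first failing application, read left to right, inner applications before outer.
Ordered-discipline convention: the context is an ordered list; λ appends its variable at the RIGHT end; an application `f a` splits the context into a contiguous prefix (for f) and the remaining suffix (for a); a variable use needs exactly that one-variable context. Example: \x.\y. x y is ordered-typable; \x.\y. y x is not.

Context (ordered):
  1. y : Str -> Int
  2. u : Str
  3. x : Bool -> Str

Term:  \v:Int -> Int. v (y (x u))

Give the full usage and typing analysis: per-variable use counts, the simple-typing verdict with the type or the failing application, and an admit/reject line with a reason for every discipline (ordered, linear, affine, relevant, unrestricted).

usage: y: 1, u: 1, x: 1, v [bound]: 1
use order (left to right): v, y, x, u
typing: ill-typed: an application expects Bool but receives Str
ordered: ✗, fails simple typing
linear: ✗, a type mismatch blocks all five
affine: ✗, the type mismatch rejects it
relevant: ✗, not simply typable
unrestricted: ✗, fails simple typing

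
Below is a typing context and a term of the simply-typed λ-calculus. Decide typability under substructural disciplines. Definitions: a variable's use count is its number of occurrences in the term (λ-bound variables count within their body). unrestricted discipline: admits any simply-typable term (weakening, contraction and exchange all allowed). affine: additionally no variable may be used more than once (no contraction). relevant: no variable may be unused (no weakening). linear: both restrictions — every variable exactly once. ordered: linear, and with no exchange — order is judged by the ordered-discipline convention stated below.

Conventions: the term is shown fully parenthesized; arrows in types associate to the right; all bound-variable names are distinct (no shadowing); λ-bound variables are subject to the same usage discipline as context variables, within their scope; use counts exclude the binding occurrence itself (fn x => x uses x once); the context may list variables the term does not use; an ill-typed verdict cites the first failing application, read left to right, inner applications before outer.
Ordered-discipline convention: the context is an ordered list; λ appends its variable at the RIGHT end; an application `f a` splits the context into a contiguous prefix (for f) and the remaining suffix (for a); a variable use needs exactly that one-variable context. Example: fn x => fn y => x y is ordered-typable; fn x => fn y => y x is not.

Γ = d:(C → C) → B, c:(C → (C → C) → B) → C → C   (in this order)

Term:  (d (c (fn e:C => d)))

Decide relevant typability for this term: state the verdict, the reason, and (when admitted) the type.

no — e never used (weakening)
use counts: d ×2, c ×1, e (bound) ×0
order of uses: d, c, d
typing: ✓ — B
across the five disciplines: ordered ✗ | linear ✗ | affine ✗ | relevant ✗ | unrestricted ✓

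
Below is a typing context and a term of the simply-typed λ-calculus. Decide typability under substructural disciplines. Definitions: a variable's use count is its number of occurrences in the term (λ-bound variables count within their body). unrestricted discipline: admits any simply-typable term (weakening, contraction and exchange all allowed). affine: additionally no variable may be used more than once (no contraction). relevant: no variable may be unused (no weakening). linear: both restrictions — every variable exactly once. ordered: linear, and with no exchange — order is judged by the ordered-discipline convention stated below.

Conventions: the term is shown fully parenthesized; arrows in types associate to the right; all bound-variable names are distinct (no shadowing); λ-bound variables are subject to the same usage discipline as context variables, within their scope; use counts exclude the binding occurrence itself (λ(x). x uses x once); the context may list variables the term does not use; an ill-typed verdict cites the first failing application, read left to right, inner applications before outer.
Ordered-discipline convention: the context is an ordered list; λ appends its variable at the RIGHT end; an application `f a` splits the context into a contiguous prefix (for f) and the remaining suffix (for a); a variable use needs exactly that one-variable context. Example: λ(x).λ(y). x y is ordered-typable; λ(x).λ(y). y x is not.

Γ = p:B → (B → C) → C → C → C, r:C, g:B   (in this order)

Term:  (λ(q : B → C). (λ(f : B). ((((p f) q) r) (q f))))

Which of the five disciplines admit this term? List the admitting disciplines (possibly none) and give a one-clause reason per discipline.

admitting disciplines: unrestricted
counts: p=1; r=1; g=0; q [bound]=2; f [bound]=2
left-to-right use order: p, f, q, r, q, f
typing: ✓ — (B → C) → B → C
ordered: ✗ — uses contraction: q ×2, f ×2; g never used (weakening)
linear: ✗ — uses contraction: q ×2, f ×2; g never used (weakening)
affine: ✗ — uses contraction: q ×2, f ×2
relevant: ✗ — g never used (weakening)
unrestricted: ✓ — well-typed at (B → C) → B → C; no restrictions here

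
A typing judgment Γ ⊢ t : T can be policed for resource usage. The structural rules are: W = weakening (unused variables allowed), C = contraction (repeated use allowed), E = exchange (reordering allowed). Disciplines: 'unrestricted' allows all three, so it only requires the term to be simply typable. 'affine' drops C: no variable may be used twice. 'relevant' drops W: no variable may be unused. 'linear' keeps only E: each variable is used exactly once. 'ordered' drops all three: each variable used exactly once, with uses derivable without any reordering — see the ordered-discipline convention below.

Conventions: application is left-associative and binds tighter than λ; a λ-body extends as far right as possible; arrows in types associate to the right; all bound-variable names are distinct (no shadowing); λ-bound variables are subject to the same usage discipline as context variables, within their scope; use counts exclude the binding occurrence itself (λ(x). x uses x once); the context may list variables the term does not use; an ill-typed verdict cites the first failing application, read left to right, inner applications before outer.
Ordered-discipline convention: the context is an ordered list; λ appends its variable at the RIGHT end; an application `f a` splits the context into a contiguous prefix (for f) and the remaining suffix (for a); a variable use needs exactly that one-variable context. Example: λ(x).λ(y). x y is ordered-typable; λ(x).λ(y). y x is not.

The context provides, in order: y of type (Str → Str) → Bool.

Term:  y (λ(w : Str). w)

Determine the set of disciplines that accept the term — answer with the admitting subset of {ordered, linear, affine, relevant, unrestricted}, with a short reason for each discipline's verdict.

admitted by: ordered, linear, affine, relevant, unrestricted
variable uses: y ×1; w (λ-bound) ×1
left-to-right use order: y, w
typing: well-typed at Bool
ordered ✓ (y, w: once each, no exchange needed)
linear ✓ (each of y, w used exactly once)
affine ✓ (y, w: no repeats, contraction unneeded)
relevant ✓ (none of y, w goes unused)
unrestricted ✓ (typability at Bool is all that's needed)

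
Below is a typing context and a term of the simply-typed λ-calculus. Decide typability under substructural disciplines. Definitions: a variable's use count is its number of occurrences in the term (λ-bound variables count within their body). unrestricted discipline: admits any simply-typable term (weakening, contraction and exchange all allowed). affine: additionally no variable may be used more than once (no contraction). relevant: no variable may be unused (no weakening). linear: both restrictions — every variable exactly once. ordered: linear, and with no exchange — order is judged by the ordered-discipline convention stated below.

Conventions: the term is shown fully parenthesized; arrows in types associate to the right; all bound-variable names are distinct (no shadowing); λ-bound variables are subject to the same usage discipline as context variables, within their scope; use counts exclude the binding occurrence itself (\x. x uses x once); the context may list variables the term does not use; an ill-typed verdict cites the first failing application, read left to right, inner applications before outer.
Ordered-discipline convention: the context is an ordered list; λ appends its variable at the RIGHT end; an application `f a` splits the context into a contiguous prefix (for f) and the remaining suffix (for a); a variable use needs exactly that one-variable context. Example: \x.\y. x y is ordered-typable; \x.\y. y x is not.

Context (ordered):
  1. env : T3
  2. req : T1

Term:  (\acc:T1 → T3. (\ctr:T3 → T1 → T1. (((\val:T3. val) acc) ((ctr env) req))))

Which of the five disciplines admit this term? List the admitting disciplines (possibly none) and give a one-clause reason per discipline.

admitted by: none
use counts: env=1; req=1; acc [bound]=1; ctr [bound]=1; val [bound]=1
use order (left to right): val, acc, ctr, env, req
typing: ill-typed: a function awaiting T3 gets T1 → T3
ordered: ✗, a type mismatch blocks all five
linear: ✗, the type mismatch rejects it
affine: ✗, not simply typable
relevant: ✗, fails simple typing
unrestricted: ✗, a type mismatch blocks all five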